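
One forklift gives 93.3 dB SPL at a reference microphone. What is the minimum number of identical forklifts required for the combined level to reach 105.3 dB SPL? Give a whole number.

16

N identical sources give L₁ + 10·log₁₀ N, so require 10·log₁₀ N ≥ 105.3 − 93.3 = 12.0 dB.
N ≥ 10^(12.0/10) = 15.849, so N = 16.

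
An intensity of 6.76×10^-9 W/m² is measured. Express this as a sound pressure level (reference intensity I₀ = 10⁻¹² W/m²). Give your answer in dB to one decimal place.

L = 10·log₁₀(I/I₀) = 10·log₁₀(6.76×10^-9/10⁻¹²) = 10·log₁₀(6.76×10^3).
L = 10·(0.8299 + 3) = 38.30 dB.

38.3 dB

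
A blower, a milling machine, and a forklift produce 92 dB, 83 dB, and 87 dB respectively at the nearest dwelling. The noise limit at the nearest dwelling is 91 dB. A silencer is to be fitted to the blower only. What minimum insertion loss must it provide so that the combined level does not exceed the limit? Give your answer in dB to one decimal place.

4.5 dB

Fixed contribution from the other sources: Σ 10^(L/10) = 10^(83/10) + 10^(87/10) = 7.007e+08 (88.46 dB).
The limit corresponds to 10^(91/10) = 1.259e+09; subtracting the fixed part leaves 5.582e+08 for the blower, i.e. 87.47 dB.
So the blower must be reduced from 92 to 87.47 dB: IL = 4.53 dB.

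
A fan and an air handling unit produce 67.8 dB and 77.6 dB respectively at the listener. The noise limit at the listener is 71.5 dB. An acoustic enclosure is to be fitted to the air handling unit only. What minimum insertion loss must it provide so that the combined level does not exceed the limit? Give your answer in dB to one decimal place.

Everything except the air handling unit sums to 10^(67.8/10) = 6.026e+06 in linear terms, 67.80 dB.
To meet 71.5 dB overall, the treated air handling unit may contribute at most 10^(71.5/10) − 6.026e+06 = 8.100e+06, i.e. 69.08 dB.
So the air handling unit must be reduced from 77.6 to 69.08 dB: IL = 8.52 dB.

8.5 dB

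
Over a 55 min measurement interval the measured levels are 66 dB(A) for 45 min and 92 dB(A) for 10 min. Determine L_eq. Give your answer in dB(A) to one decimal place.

84.6 dB(A)

L_eq = 10·log₁₀[(1/T)·Σ tᵢ·10^(Lᵢ/10)] with T = 55 min.
Σ tᵢ·10^(Lᵢ/10) = 45·10^(66/10) + 10·10^(92/10) = 1.603e+10.
L_eq = 10·log₁₀(1.603e+10/55) = 84.65 dB(A).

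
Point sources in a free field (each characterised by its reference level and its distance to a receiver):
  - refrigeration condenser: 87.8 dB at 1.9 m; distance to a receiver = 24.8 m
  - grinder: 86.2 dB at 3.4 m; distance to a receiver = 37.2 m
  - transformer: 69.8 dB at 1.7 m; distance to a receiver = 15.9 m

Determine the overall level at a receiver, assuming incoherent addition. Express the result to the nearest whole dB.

First find each source's level at the receiver (point-source: −20·log₁₀(r/r_ref)), then combine on an intensity basis.
refrigeration condenser: 87.8 − 20·log₁₀(24.8/1.9) = 87.8 − 22.31 = 65.49 dB.
grinder: 86.2 − 20·log₁₀(37.2/3.4) = 86.2 − 20.78 = 65.42 dB.
transformer: 69.8 − 20·log₁₀(15.9/1.7) = 69.8 − 19.42 = 50.38 dB.
Σ 10^(L/10) = 7.128e+06 → L_total = 10·log₁₀(7.128e+06) = 68.53 dB.

69 dB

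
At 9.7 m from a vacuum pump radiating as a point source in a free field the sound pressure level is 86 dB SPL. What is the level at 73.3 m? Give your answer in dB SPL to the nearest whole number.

68 dB SPL

Spherical spreading from a point source gives a 20·log₁₀(r₂/r₁) drop.
L₂ = 86 − 20·log₁₀(73.3/9.7) = 86 − 17.567 = 68.43 dB SPL.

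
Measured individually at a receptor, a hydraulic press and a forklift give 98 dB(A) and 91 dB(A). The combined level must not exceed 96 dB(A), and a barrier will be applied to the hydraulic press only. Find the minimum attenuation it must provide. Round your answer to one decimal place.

The untreated sources together contribute 10^(91/10) = 1.259e+09, i.e. 91.00 dB(A).
The limit corresponds to 10^(96/10) = 3.981e+09; subtracting the fixed part leaves 2.722e+09 for the hydraulic press, i.e. 94.35 dB(A).
Required insertion loss = 98 − 94.35 = 3.65 dB.

3.7 dB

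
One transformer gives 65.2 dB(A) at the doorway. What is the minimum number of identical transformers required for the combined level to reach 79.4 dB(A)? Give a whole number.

The shortfall is 79.4 − 65.2 = 14.2 dB, and N units add 10·log₁₀ N, so need 10·log₁₀ N ≥ 14.2.
N ≥ 10^(14.2/10) = 26.303, so N = 27.

27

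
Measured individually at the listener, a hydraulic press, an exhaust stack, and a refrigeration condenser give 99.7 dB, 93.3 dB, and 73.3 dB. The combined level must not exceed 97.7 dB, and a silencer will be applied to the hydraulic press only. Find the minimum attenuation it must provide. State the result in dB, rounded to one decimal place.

The untreated sources together contribute 10^(93.3/10) + 10^(73.3/10) = 2.159e+09, i.e. 93.34 dB.
The limit corresponds to 10^(97.7/10) = 5.888e+09; subtracting the fixed part leaves 3.729e+09 for the hydraulic press, i.e. 95.72 dB.
Required insertion loss = 99.7 − 95.72 = 3.98 dB.

4.0 dB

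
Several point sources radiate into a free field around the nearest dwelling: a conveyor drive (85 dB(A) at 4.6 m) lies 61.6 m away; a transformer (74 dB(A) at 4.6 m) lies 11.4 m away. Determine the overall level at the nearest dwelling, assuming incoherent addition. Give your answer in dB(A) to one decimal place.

Propagate each source to the receiver with L = L_ref − 20·log₁₀(r/r_ref), then add intensities.
conveyor drive: 85 − 20·log₁₀(61.6/4.6) = 85 − 22.54 = 62.46 dB(A).
transformer: 74 − 20·log₁₀(11.4/4.6) = 74 − 7.88 = 66.12 dB(A).
Σ 10^(L/10) = 5.853e+06 → L_total = 10·log₁₀(5.853e+06) = 67.67 dB(A).

67.7 dB(A)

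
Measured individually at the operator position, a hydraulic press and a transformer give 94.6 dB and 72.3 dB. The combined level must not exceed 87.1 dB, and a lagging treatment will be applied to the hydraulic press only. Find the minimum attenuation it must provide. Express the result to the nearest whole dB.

The untreated sources together contribute 10^(72.3/10) = 1.698e+07, i.e. 72.30 dB.
To meet 87.1 dB overall, the treated hydraulic press may contribute at most 10^(87.1/10) − 1.698e+07 = 4.959e+08, i.e. 86.95 dB.
So the hydraulic press must be reduced from 94.6 to 86.95 dB: IL = 7.65 dB.

8 dB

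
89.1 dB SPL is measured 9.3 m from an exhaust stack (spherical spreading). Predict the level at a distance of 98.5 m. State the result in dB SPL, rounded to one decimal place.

68.6 dB SPL

For a point source, L₂ = L₁ − 20·log₁₀(r₂/r₁).
L₂ = 89.1 − 20·log₁₀(98.5/9.3) = 89.1 − 20.499 = 68.60 dB SPL.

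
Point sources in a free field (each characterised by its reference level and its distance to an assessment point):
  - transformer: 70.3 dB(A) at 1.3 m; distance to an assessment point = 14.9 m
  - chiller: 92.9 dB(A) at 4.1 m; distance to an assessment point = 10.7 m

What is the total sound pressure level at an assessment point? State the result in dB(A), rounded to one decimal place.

84.6 dB(A)

Propagate each source to the receiver with L = L_ref − 20·log₁₀(r/r_ref), then add intensities.
transformer: 70.3 − 20·log₁₀(14.9/1.3) = 70.3 − 21.18 = 49.12 dB(A).
chiller: 92.9 − 20·log₁₀(10.7/4.1) = 92.9 − 8.33 = 84.57 dB(A).
Σ 10^(L/10) = 2.864e+08 → L_total = 10·log₁₀(2.864e+08) = 84.57 dB(A).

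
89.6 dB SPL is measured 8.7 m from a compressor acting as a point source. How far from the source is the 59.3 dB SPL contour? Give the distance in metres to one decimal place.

For a point source L₁ − L₂ = 20·log₁₀(r₂/r₁), so r₂ = r₁·10^((L₁−L₂)/20).
r₂ = 8.7·10^((89.6−59.3)/20) = 8.7·10^(30.3/20) = 284.79 m.

284.8 m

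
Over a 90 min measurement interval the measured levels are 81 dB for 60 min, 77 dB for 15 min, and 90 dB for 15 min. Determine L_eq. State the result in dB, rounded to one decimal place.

The energy average is taken in the linear domain: L_eq = 10·log₁₀[(Σ tᵢ·10^(Lᵢ/10))/T], T = 90 min.
Σ tᵢ·10^(Lᵢ/10) = 60·10^(81/10) + 15·10^(77/10) + 15·10^(90/10) = 2.331e+10.
L_eq = 10·log₁₀(2.331e+10/90) = 84.13 dB.

84.1 dB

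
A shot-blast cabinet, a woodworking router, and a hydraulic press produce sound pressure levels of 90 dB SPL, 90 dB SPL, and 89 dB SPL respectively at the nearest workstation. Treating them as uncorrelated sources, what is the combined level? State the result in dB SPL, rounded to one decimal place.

94.5 dB SPL

Incoherent sources combine by intensity addition: L_total = 10·log₁₀(Σ 10^(L_i/10)).
Σ 10^(L/10) = 10^(90/10) + 10^(90/10) + 10^(89/10) = 2.794e+09.
L_total = 10·log₁₀(2.794e+09) = 94.46 dB SPL.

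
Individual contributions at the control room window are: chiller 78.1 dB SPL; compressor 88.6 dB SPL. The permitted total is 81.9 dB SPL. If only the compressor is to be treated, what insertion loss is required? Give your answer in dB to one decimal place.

Fixed contribution from the other source: Σ 10^(L/10) = 10^(78.1/10) = 6.457e+07 (78.10 dB SPL).
To meet 81.9 dB SPL overall, the treated compressor may contribute at most 10^(81.9/10) − 6.457e+07 = 9.032e+07, i.e. 79.56 dB SPL.
So the compressor must be reduced from 88.6 to 79.56 dB SPL: IL = 9.04 dB.

9.0 dB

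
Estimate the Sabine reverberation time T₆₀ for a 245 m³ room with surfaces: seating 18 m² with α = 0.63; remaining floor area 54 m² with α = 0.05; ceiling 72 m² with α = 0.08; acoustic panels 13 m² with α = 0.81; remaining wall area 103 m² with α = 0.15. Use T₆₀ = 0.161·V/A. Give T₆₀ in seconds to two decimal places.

0.86 s

Total absorption A = 18·0.63 + 54·0.05 + 72·0.08 + 13·0.81 + 103·0.15 = 45.78 m² sabins.
T₆₀ = 0.161·V/A = 0.161·245/45.78 = 0.862 s.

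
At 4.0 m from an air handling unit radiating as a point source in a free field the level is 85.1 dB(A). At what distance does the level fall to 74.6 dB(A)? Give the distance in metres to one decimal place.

For a point source L₁ − L₂ = 20·log₁₀(r₂/r₁), so r₂ = r₁·10^((L₁−L₂)/20).
r₂ = 4.0·10^((85.1−74.6)/20) = 4.0·10^(10.5/20) = 13.40 m.

13.4 m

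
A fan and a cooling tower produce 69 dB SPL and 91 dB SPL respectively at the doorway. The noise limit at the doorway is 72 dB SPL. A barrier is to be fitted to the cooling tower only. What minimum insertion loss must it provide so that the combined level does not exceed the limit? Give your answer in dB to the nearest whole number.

22 dB

The untreated sources together contribute 10^(69/10) = 7.943e+06, i.e. 69.00 dB SPL.
The limit corresponds to 10^(72/10) = 1.585e+07; subtracting the fixed part leaves 7.906e+06 for the cooling tower, i.e. 68.98 dB SPL.
So the cooling tower must be reduced from 91 to 68.98 dB SPL: IL = 22.02 dB.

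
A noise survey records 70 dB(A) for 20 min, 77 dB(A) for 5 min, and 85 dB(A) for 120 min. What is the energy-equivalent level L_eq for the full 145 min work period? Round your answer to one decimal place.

The energy average is taken in the linear domain: L_eq = 10·log₁₀[(Σ tᵢ·10^(Lᵢ/10))/T], T = 145 min.
Σ tᵢ·10^(Lᵢ/10) = 20·10^(70/10) + 5·10^(77/10) + 120·10^(85/10) = 3.840e+10.
L_eq = 10·log₁₀(3.840e+10/145) = 84.23 dB(A).

84.2 dB(A)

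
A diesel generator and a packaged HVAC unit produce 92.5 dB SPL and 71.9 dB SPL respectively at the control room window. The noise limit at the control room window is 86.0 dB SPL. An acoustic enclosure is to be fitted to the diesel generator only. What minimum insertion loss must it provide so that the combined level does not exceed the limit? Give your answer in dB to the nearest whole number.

The untreated sources together contribute 10^(71.9/10) = 1.549e+07, i.e. 71.90 dB SPL.
The limit corresponds to 10^(86.0/10) = 3.981e+08; subtracting the fixed part leaves 3.826e+08 for the diesel generator, i.e. 85.83 dB SPL.
Required insertion loss = 92.5 − 85.83 = 6.67 dB.

7 dB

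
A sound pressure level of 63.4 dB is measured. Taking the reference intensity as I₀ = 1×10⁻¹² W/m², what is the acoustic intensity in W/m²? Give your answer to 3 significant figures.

I/I₀ = 10^(63.4/10) = 2.188e+06, so I = 2.188e+06 × 10⁻¹² W/m².

2.19e-06 W/m²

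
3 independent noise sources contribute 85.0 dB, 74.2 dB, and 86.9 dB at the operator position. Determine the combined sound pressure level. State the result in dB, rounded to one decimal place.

Incoherent sources combine by intensity addition: L_total = 10·log₁₀(Σ 10^(L_i/10)).
Σ 10^(L/10) = 10^(85.0/10) + 10^(74.2/10) + 10^(86.9/10) = 8.323e+08.
L_total = 10·log₁₀(8.323e+08) = 89.20 dB.

89.2 dB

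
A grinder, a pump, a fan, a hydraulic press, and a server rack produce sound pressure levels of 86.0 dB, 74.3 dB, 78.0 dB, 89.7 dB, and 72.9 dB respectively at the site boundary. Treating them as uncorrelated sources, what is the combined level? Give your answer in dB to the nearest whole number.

Incoherent sources combine by intensity addition: L_total = 10·log₁₀(Σ 10^(L_i/10)).
Σ 10^(L/10) = 10^(86.0/10) + 10^(74.3/10) + 10^(78.0/10) + 10^(89.7/10) + 10^(72.9/10) = 1.441e+09.
L_total = 10·log₁₀(1.441e+09) = 91.59 dB.

92 dB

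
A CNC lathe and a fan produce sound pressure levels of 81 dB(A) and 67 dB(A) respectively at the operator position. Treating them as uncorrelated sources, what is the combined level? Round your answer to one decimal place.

For uncorrelated sources the intensities add, so convert each level to linear form, sum, and take 10·log₁₀ of the total.
Σ 10^(L/10) = 10^(81/10) + 10^(67/10) = 1.309e+08.
L_total = 10·log₁₀(1.309e+08) = 81.17 dB(A).

81.2 dB(A)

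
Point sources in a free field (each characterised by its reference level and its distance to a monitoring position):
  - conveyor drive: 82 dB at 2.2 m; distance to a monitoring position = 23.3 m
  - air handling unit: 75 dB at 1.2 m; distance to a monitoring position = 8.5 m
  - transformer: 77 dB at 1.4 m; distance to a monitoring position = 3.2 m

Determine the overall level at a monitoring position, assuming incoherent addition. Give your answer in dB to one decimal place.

70.7 dB

Propagate each source to the receiver with L = L_ref − 20·log₁₀(r/r_ref), then add intensities.
conveyor drive: 82 − 20·log₁₀(23.3/2.2) = 82 − 20.50 = 61.50 dB.
air handling unit: 75 − 20·log₁₀(8.5/1.2) = 75 − 17.00 = 58.00 dB.
transformer: 77 − 20·log₁₀(3.2/1.4) = 77 − 7.18 = 69.82 dB.
Σ 10^(L/10) = 1.164e+07 → L_total = 10·log₁₀(1.164e+07) = 70.66 dB.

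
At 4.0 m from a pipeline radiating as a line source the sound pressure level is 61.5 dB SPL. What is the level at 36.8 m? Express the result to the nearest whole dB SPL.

Line-source attenuation: ΔL = 10·log₁₀(r₂/r₁) = 10·log₁₀(36.8/4.0) = 9.638 dB.
L₂ = 61.5 − 10·log₁₀(36.8/4.0) = 61.5 − 9.638 = 51.86 dB SPL.

52 dB SPL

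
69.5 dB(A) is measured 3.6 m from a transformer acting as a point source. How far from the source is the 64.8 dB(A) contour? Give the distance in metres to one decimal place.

6.2 m

The 4.7 dB drop corresponds to a distance ratio of 10^(4.7/20) for a point source.
r₂ = 3.6·10^((69.5−64.8)/20) = 3.6·10^(4.7/20) = 6.18 m.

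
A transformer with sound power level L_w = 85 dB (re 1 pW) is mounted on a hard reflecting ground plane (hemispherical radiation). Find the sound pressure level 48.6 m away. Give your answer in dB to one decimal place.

43.3 dB

Free-field hemispherical radiation: L_p = L_w − 10·log₁₀(2π·r²), r = 48.6 m.
2π·r² = 1.484e+04 m², 10·log₁₀ of that is 41.715 dB.
L_p = 85 − 41.715 = 43.29 dB.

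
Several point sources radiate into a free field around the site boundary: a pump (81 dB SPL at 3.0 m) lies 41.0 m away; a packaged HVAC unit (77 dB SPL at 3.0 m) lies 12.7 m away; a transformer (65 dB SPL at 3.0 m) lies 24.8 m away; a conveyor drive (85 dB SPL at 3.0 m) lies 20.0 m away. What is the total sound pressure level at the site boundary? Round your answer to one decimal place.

Propagate each source to the receiver with L = L_ref − 20·log₁₀(r/r_ref), then add intensities.
pump: 81 − 20·log₁₀(41.0/3.0) = 81 − 22.71 = 58.29 dB SPL.
packaged HVAC unit: 77 − 20·log₁₀(12.7/3.0) = 77 − 12.53 = 64.47 dB SPL.
transformer: 65 − 20·log₁₀(24.8/3.0) = 65 − 18.35 = 46.65 dB SPL.
conveyor drive: 85 − 20·log₁₀(20.0/3.0) = 85 − 16.48 = 68.52 dB SPL.
Σ 10^(L/10) = 1.063e+07 → L_total = 10·log₁₀(1.063e+07) = 70.27 dB SPL.

70.3 dB SPL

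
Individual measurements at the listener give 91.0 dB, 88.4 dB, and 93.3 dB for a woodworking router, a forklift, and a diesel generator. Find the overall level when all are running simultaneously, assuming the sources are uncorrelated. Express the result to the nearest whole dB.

For uncorrelated sources the intensities add, so convert each level to linear form, sum, and take 10·log₁₀ of the total.
Σ 10^(L/10) = 10^(91.0/10) + 10^(88.4/10) + 10^(93.3/10) = 4.089e+09.
L_total = 10·log₁₀(4.089e+09) = 96.12 dB.

96 dB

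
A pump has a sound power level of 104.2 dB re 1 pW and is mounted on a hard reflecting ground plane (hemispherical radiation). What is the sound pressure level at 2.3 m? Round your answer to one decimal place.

89.0 dB

Free-field hemispherical radiation: L_p = L_w − 10·log₁₀(2π·r²), r = 2.3 m.
2π·r² = 33.24 m², 10·log₁₀ of that is 15.216 dB.
L_p = 104.2 − 15.216 = 88.98 dB.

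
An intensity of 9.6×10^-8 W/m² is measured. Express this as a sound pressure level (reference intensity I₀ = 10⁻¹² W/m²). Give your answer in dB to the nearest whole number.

L = 10·log₁₀(I/I₀) = 10·log₁₀(9.6×10^-8/10⁻¹²) = 10·log₁₀(9.6×10^4).
L = 10·(0.9823 + 4) = 49.82 dB.

50 dB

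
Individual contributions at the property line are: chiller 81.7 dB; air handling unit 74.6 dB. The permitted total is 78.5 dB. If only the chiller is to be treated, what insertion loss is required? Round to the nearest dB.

Fixed contribution from the other source: Σ 10^(L/10) = 10^(74.6/10) = 2.884e+07 (74.60 dB).
To meet 78.5 dB overall, the treated chiller may contribute at most 10^(78.5/10) − 2.884e+07 = 4.195e+07, i.e. 76.23 dB.
Required insertion loss = 81.7 − 76.23 = 5.47 dB.

5 dB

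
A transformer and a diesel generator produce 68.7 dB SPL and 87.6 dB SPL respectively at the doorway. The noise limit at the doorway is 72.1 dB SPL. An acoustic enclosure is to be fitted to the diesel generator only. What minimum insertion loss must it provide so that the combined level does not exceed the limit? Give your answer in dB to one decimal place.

The untreated sources together contribute 10^(68.7/10) = 7.413e+06, i.e. 68.70 dB SPL.
The limit corresponds to 10^(72.1/10) = 1.622e+07; subtracting the fixed part leaves 8.805e+06 for the diesel generator, i.e. 69.45 dB SPL.
Required insertion loss = 87.6 − 69.45 = 18.15 dB.

18.2 dB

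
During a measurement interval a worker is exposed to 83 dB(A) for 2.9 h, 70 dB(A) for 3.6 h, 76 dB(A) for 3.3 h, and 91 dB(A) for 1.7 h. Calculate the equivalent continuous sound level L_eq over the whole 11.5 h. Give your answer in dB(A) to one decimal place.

Weight each interval's intensity by its duration and average over T = 11.5 h:
Σ tᵢ·10^(Lᵢ/10) = 2.9·10^(83/10) + 3.6·10^(70/10) + 3.3·10^(76/10) + 1.7·10^(91/10) = 2.886e+09.
L_eq = 10·log₁₀(2.886e+09/11.5) = 84.00 dB(A).

84.0 dB(A)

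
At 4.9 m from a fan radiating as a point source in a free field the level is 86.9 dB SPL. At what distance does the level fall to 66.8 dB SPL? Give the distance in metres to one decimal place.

Point-source spreading drops the level by 20·log₁₀(r₂/r₁); inverting, r₂/r₁ = 10^(ΔL/20).
r₂ = 4.9·10^((86.9−66.8)/20) = 4.9·10^(20.1/20) = 49.57 m.

49.6 m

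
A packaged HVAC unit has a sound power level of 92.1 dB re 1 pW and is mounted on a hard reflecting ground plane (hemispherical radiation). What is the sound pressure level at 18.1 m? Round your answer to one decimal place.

L_p = L_w − 10·log₁₀(2π·r²) with r = 18.1 m.
2π·r² = 2058 m², 10·log₁₀ of that is 33.135 dB.
L_p = 92.1 − 33.135 = 58.96 dB.

59.0 dB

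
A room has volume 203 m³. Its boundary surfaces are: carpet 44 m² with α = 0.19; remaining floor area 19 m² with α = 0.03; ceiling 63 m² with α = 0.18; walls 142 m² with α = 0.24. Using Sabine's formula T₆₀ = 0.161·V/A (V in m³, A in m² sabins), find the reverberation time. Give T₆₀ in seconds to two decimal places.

0.60 s

Summing Sᵢαᵢ: 44·0.19 + 19·0.03 + 63·0.18 + 142·0.24 = 54.35 m².
T₆₀ = 0.161 × 203 / 54.35 = 0.601 s.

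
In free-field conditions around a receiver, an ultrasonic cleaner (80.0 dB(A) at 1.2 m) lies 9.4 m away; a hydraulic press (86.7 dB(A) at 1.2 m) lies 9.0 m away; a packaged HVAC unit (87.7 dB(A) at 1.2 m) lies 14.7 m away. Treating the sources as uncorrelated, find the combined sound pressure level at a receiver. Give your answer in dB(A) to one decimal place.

Propagate each source to the receiver with L = L_ref − 20·log₁₀(r/r_ref), then add intensities.
ultrasonic cleaner: 80.0 − 20·log₁₀(9.4/1.2) = 80.0 − 17.88 = 62.12 dB(A).
hydraulic press: 86.7 − 20·log₁₀(9.0/1.2) = 86.7 − 17.50 = 69.20 dB(A).
packaged HVAC unit: 87.7 − 20·log₁₀(14.7/1.2) = 87.7 − 21.76 = 65.94 dB(A).
Σ 10^(L/10) = 1.387e+07 → L_total = 10·log₁₀(1.387e+07) = 71.42 dB(A).

71.4 dB(A)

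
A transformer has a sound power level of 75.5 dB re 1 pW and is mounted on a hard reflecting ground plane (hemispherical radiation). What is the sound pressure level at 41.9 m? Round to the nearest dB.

35 dB

L_p = L_w − 10·log₁₀(2π·r²) with r = 41.9 m.
2π·r² = 1.103e+04 m², 10·log₁₀ of that is 40.426 dB.
L_p = 75.5 − 40.426 = 35.07 dB.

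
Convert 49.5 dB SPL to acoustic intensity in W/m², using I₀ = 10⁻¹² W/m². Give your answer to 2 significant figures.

L = 10·log₁₀(I/I₀) ⇒ I = I₀·10^(L/10) = 10⁻¹² × 10^4.95.

8.9e-08 W/m²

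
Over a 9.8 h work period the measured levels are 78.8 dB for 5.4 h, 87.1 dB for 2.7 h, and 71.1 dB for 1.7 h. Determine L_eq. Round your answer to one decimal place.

L_eq = 10·log₁₀[(1/T)·Σ tᵢ·10^(Lᵢ/10)] with T = 9.8 h.
Σ tᵢ·10^(Lᵢ/10) = 5.4·10^(78.8/10) + 2.7·10^(87.1/10) + 1.7·10^(71.1/10) = 1.816e+09.
L_eq = 10·log₁₀(1.816e+09/9.8) = 82.68 dB.

82.7 dB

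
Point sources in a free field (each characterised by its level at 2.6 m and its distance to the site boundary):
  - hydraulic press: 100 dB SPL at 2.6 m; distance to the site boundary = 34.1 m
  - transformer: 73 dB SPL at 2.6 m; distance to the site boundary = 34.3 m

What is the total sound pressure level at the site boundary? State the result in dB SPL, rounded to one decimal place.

First find each source's level at the receiver (point-source: −20·log₁₀(r/r_ref)), then combine on an intensity basis.
hydraulic press: 100 − 20·log₁₀(34.1/2.6) = 100 − 22.36 = 77.64 dB SPL.
transformer: 73 − 20·log₁₀(34.3/2.6) = 73 − 22.41 = 50.59 dB SPL.
Σ 10^(L/10) = 5.825e+07 → L_total = 10·log₁₀(5.825e+07) = 77.65 dB SPL.

77.7 dB SPL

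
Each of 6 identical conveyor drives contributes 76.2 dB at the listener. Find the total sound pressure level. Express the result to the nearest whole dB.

L_total = L₁ + 10·log₁₀ N for N identical incoherent sources.
L_total = 76.2 + 10·log₁₀(6) = 76.2 + 7.782 = 83.98 dB.

84 dB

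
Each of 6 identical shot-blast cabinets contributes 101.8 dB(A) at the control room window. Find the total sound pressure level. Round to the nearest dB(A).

110 dB(A)

L_total = L₁ + 10·log₁₀ N for N identical incoherent sources.
L_total = 101.8 + 10·log₁₀(6) = 101.8 + 7.782 = 109.58 dB(A).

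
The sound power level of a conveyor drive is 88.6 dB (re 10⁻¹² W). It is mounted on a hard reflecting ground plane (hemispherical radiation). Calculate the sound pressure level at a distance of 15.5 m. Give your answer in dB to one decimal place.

The power spreads over a hemisphere of area 2π·r², so L_p = L_w − 10·log₁₀(2π·r²).
2π·r² = 1510 m², 10·log₁₀ of that is 31.788 dB.
L_p = 88.6 − 31.788 = 56.81 dB.

56.8 dB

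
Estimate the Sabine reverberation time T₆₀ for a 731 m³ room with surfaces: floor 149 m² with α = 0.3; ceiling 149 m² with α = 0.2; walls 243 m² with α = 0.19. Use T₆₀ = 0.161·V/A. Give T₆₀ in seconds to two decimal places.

Total absorption A = 149·0.3 + 149·0.2 + 243·0.19 = 120.67 m² sabins.
T₆₀ = 0.161 × 731 / 120.67 = 0.975 s.

0.98 s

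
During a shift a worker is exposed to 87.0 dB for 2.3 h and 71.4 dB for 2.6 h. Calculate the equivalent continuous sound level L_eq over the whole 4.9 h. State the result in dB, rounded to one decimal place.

L_eq = 10·log₁₀[(1/T)·Σ tᵢ·10^(Lᵢ/10)] with T = 4.9 h.
Σ tᵢ·10^(Lᵢ/10) = 2.3·10^(87.0/10) + 2.6·10^(71.4/10) = 1.189e+09.
L_eq = 10·log₁₀(1.189e+09/4.9) = 83.85 dB.

83.8 dB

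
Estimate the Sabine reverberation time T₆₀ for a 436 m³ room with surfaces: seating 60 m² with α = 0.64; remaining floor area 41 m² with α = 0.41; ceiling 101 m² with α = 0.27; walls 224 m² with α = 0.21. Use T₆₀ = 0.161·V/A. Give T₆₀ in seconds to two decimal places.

Summing Sᵢαᵢ: 60·0.64 + 41·0.41 + 101·0.27 + 224·0.21 = 129.52 m².
T₆₀ = 0.161·V/A = 0.161·436/129.52 = 0.542 s.

0.54 s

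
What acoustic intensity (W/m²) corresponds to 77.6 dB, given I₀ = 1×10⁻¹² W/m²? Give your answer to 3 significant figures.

5.75e-05 W/m²

I/I₀ = 10^(77.6/10) = 5.754e+07, so I = 5.754e+07 × 10⁻¹² W/m².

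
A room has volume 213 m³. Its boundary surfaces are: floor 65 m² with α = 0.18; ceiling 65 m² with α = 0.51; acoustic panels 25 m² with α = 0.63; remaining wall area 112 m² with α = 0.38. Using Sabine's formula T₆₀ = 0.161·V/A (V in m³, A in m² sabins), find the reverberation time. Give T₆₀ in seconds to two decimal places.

0.33 s

Summing Sᵢαᵢ: 65·0.18 + 65·0.51 + 25·0.63 + 112·0.38 = 103.16 m².
T₆₀ = 0.161·V/A = 0.161·213/103.16 = 0.332 s.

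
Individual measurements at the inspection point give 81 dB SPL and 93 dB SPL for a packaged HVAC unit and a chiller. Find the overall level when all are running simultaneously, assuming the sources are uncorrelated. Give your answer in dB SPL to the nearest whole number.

93 dB SPL

Incoherent sources combine by intensity addition: L_total = 10·log₁₀(Σ 10^(L_i/10)).
Σ 10^(L/10) = 10^(81/10) + 10^(93/10) = 2.121e+09.
L_total = 10·log₁₀(2.121e+09) = 93.27 dB SPL.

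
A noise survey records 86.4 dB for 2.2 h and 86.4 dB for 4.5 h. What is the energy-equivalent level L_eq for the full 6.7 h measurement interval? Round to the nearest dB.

Weight each interval's intensity by its duration and average over T = 6.7 h:
Σ tᵢ·10^(Lᵢ/10) = 2.2·10^(86.4/10) + 4.5·10^(86.4/10) = 2.925e+09.
L_eq = 10·log₁₀(2.925e+09/6.7) = 86.40 dB.

86 dB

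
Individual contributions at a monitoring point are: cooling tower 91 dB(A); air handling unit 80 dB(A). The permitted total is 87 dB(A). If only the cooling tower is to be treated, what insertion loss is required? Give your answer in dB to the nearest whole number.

5 dB

Everything except the cooling tower sums to 10^(80/10) = 1.000e+08 in linear terms, 80.00 dB(A).
To meet 87 dB(A) overall, the treated cooling tower may contribute at most 10^(87/10) − 1.000e+08 = 4.012e+08, i.e. 86.03 dB(A).
Required insertion loss = 91 − 86.03 = 4.97 dB.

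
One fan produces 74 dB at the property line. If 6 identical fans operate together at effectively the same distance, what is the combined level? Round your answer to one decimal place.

L_total = L₁ + 10·log₁₀ N for N identical incoherent sources.
L_total = 74 + 10·log₁₀(6) = 74 + 7.782 = 81.78 dB.

81.8 dB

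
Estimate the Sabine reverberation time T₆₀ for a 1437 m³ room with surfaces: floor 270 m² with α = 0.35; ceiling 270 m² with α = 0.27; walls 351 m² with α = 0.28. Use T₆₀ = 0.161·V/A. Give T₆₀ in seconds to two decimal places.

Summing Sᵢαᵢ: 270·0.35 + 270·0.27 + 351·0.28 = 265.68 m².
T₆₀ = 0.161 × 1437 / 265.68 = 0.871 s.

0.87 s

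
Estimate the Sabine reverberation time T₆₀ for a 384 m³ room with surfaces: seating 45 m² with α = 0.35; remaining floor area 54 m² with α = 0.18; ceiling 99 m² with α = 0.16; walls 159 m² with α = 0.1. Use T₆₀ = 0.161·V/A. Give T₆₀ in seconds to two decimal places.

Summing Sᵢαᵢ: 45·0.35 + 54·0.18 + 99·0.16 + 159·0.1 = 57.21 m².
T₆₀ = 0.161·V/A = 0.161·384/57.21 = 1.081 s.

1.08 s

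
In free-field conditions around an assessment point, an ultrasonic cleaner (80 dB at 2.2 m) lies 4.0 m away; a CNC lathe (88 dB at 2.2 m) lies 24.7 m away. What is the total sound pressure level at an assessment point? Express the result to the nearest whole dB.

75 dB

Apply inverse-square spreading to bring every level to the receiver, then sum 10^(L/10).
ultrasonic cleaner: 80 − 20·log₁₀(4.0/2.2) = 80 − 5.19 = 74.81 dB.
CNC lathe: 88 − 20·log₁₀(24.7/2.2) = 88 − 21.01 = 66.99 dB.
Σ 10^(L/10) = 3.526e+07 → L_total = 10·log₁₀(3.526e+07) = 75.47 dB.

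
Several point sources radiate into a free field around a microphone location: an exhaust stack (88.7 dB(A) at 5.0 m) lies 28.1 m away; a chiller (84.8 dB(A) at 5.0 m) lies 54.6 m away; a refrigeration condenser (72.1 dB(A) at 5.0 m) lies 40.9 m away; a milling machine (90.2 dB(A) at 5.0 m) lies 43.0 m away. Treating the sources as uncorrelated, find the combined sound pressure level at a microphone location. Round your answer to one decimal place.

Propagate each source to the receiver with L = L_ref − 20·log₁₀(r/r_ref), then add intensities.
exhaust stack: 88.7 − 20·log₁₀(28.1/5.0) = 88.7 − 14.99 = 73.71 dB(A).
chiller: 84.8 − 20·log₁₀(54.6/5.0) = 84.8 − 20.76 = 64.04 dB(A).
refrigeration condenser: 72.1 − 20·log₁₀(40.9/5.0) = 72.1 − 18.26 = 53.84 dB(A).
milling machine: 90.2 − 20·log₁₀(43.0/5.0) = 90.2 − 18.69 = 71.51 dB(A).
Σ 10^(L/10) = 4.040e+07 → L_total = 10·log₁₀(4.040e+07) = 76.06 dB(A).

76.1 dB(A)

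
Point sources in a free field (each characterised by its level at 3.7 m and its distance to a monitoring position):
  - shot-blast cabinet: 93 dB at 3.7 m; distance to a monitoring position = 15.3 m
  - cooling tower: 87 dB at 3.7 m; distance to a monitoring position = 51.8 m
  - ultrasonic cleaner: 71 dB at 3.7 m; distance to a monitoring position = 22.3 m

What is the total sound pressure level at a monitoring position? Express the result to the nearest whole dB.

81 dB

Apply inverse-square spreading to bring every level to the receiver, then sum 10^(L/10).
shot-blast cabinet: 93 − 20·log₁₀(15.3/3.7) = 93 − 12.33 = 80.67 dB.
cooling tower: 87 − 20·log₁₀(51.8/3.7) = 87 − 22.92 = 64.08 dB.
ultrasonic cleaner: 71 − 20·log₁₀(22.3/3.7) = 71 − 15.60 = 55.40 dB.
Σ 10^(L/10) = 1.196e+08 → L_total = 10·log₁₀(1.196e+08) = 80.78 dB.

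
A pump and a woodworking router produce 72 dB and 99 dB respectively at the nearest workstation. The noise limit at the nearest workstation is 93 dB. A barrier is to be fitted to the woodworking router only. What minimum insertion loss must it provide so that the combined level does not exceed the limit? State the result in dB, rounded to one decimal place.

Everything except the woodworking router sums to 10^(72/10) = 1.585e+07 in linear terms, 72.00 dB.
The limit corresponds to 10^(93/10) = 1.995e+09; subtracting the fixed part leaves 1.979e+09 for the woodworking router, i.e. 92.97 dB.
Required insertion loss = 99 − 92.97 = 6.03 dB.

6.0 dB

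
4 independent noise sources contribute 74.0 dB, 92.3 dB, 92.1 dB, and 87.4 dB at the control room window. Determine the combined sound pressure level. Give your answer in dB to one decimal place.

Incoherent sources combine by intensity addition: L_total = 10·log₁₀(Σ 10^(L_i/10)).
Σ 10^(L/10) = 10^(74.0/10) + 10^(92.3/10) + 10^(92.1/10) + 10^(87.4/10) = 3.895e+09.
L_total = 10·log₁₀(3.895e+09) = 95.90 dB.

95.9 dB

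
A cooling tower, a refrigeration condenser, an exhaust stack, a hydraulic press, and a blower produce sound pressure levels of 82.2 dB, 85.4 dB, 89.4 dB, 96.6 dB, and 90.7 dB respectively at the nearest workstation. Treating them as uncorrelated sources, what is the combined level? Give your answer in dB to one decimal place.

98.5 dB

For uncorrelated sources the intensities add, so convert each level to linear form, sum, and take 10·log₁₀ of the total.
Σ 10^(L/10) = 10^(82.2/10) + 10^(85.4/10) + 10^(89.4/10) + 10^(96.6/10) + 10^(90.7/10) = 7.129e+09.
L_total = 10·log₁₀(7.129e+09) = 98.53 dB.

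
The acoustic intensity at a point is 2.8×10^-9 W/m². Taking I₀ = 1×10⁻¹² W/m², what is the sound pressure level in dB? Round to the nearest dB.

Dividing by I₀ shifts the exponent by 12: I/I₀ = 2.8×10^3.
L = 10·(0.4472 + 3) = 34.47 dB.

34 dB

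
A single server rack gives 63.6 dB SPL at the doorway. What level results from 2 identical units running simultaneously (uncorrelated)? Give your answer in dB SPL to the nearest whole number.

With 2 equal, uncorrelated contributions the intensity is 2× that of one unit, giving a rise of 10·log₁₀ 2.
L_total = 63.6 + 10·log₁₀(2) = 63.6 + 3.010 = 66.61 dB SPL.

67 dB SPL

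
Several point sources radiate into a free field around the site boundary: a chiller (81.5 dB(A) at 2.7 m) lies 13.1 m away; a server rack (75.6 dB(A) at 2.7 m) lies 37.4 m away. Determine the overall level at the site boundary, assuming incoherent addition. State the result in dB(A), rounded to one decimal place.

Apply inverse-square spreading to bring every level to the receiver, then sum 10^(L/10).
chiller: 81.5 − 20·log₁₀(13.1/2.7) = 81.5 − 13.72 = 67.78 dB(A).
server rack: 75.6 − 20·log₁₀(37.4/2.7) = 75.6 − 22.83 = 52.77 dB(A).
Σ 10^(L/10) = 6.190e+06 → L_total = 10·log₁₀(6.190e+06) = 67.92 dB(A).

67.9 dB(A)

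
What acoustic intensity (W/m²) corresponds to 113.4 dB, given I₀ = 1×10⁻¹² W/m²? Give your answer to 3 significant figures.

0.219 W/m²

L = 10·log₁₀(I/I₀) ⇒ I = I₀·10^(L/10) = 10⁻¹² × 10^11.34.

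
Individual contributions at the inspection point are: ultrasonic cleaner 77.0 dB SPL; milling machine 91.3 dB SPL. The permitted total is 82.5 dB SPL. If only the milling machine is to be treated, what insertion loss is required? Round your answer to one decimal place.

10.2 dB

The untreated sources together contribute 10^(77.0/10) = 5.012e+07, i.e. 77.00 dB SPL.
To meet 82.5 dB SPL overall, the treated milling machine may contribute at most 10^(82.5/10) − 5.012e+07 = 1.277e+08, i.e. 81.06 dB SPL.
So the milling machine must be reduced from 91.3 to 81.06 dB SPL: IL = 10.24 dB.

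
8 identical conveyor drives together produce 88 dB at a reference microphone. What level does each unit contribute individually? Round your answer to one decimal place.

Dividing the total intensity by 8 lowers the level by 10·log₁₀ 8 = 9.031 dB: L₁ = 88 − 9.031.

79.0 dB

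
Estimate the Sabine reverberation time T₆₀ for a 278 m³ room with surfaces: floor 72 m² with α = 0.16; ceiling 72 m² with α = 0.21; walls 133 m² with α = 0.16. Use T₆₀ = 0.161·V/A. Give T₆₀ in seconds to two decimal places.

Summing Sᵢαᵢ: 72·0.16 + 72·0.21 + 133·0.16 = 47.92 m².
T₆₀ = 0.161·V/A = 0.161·278/47.92 = 0.934 s.

0.93 s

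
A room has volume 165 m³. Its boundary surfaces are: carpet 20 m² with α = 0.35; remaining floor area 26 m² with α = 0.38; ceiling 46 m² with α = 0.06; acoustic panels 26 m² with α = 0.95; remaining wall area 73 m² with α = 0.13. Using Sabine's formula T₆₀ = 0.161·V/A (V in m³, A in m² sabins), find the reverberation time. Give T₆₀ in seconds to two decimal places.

Total absorption A = 20·0.35 + 26·0.38 + 46·0.06 + 26·0.95 + 73·0.13 = 53.83 m² sabins.
T₆₀ = 0.161 × 165 / 53.83 = 0.493 s.

0.49 s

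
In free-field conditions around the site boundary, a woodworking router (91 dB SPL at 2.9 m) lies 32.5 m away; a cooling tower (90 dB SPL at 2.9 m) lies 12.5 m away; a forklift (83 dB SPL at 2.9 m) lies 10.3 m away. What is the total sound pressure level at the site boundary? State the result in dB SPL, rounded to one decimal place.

First find each source's level at the receiver (point-source: −20·log₁₀(r/r_ref)), then combine on an intensity basis.
woodworking router: 91 − 20·log₁₀(32.5/2.9) = 91 − 20.99 = 70.01 dB SPL.
cooling tower: 90 − 20·log₁₀(12.5/2.9) = 90 − 12.69 = 77.31 dB SPL.
forklift: 83 − 20·log₁₀(10.3/2.9) = 83 − 11.01 = 71.99 dB SPL.
Σ 10^(L/10) = 7.966e+07 → L_total = 10·log₁₀(7.966e+07) = 79.01 dB SPL.

79.0 dB SPL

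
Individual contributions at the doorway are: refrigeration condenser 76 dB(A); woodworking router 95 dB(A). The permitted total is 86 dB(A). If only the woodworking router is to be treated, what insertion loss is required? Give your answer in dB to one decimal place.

Everything except the woodworking router sums to 10^(76/10) = 3.981e+07 in linear terms, 76.00 dB(A).
The limit corresponds to 10^(86/10) = 3.981e+08; subtracting the fixed part leaves 3.583e+08 for the woodworking router, i.e. 85.54 dB(A).
So the woodworking router must be reduced from 95 to 85.54 dB(A): IL = 9.46 dB.

9.5 dB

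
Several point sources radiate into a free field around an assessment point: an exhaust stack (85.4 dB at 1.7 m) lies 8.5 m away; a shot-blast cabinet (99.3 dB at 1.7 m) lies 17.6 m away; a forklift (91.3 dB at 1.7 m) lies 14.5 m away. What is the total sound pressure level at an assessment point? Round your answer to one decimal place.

80.5 dB

First find each source's level at the receiver (point-source: −20·log₁₀(r/r_ref)), then combine on an intensity basis.
exhaust stack: 85.4 − 20·log₁₀(8.5/1.7) = 85.4 − 13.98 = 71.42 dB.
shot-blast cabinet: 99.3 − 20·log₁₀(17.6/1.7) = 99.3 − 20.30 = 79.00 dB.
forklift: 91.3 − 20·log₁₀(14.5/1.7) = 91.3 − 18.62 = 72.68 dB.
Σ 10^(L/10) = 1.118e+08 → L_total = 10·log₁₀(1.118e+08) = 80.49 dB.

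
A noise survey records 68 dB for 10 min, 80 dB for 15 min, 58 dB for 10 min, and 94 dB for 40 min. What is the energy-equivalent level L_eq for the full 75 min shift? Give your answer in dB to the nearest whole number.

L_eq = 10·log₁₀[(1/T)·Σ tᵢ·10^(Lᵢ/10)] with T = 75 min.
Σ tᵢ·10^(Lᵢ/10) = 10·10^(68/10) + 15·10^(80/10) + 10·10^(58/10) + 40·10^(94/10) = 1.020e+11.
L_eq = 10·log₁₀(1.020e+11/75) = 91.34 dB.

91 dB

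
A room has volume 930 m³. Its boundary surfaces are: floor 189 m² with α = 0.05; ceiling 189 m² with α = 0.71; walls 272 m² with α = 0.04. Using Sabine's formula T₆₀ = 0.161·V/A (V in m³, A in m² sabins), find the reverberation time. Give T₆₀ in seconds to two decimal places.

0.97 s

A = Σ Sᵢαᵢ = 189·0.05 + 189·0.71 + 272·0.04 = 154.52 m².
T₆₀ = 0.161 × 930 / 154.52 = 0.969 s.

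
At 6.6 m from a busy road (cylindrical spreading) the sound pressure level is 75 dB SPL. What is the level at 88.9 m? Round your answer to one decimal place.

63.7 dB SPL

For a line source, L₂ = L₁ − 10·log₁₀(r₂/r₁).
L₂ = 75 − 10·log₁₀(88.9/6.6) = 75 − 11.294 = 63.71 dB SPL.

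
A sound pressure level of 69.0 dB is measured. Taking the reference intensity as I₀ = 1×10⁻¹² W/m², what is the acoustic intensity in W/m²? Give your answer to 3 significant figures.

I/I₀ = 10^(69.0/10) = 7.943e+06, so I = 7.943e+06 × 10⁻¹² W/m².

7.94e-06 W/m²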